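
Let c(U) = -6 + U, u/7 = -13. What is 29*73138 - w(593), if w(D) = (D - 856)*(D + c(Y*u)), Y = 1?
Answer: 2251450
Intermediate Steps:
u = -91 (u = 7*(-13) = -91)
w(D) = (-856 + D)*(-97 + D) (w(D) = (D - 856)*(D + (-6 + 1*(-91))) = (-856 + D)*(D + (-6 - 91)) = (-856 + D)*(D - 97) = (-856 + D)*(-97 + D))
29*73138 - w(593) = 29*73138 - (83032 + 593² - 953*593) = 2121002 - (83032 + 351649 - 565129) = 2121002 - 1*(-130448) = 2121002 + 130448 = 2251450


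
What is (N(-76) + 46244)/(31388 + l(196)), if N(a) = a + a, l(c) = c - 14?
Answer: 23046/15785 ≈ 1.4600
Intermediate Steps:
l(c) = -14 + c
N(a) = 2*a
(N(-76) + 46244)/(31388 + l(196)) = (2*(-76) + 46244)/(31388 + (-14 + 196)) = (-152 + 46244)/(31388 + 182) = 46092/31570 = 46092*(1/31570) = 23046/15785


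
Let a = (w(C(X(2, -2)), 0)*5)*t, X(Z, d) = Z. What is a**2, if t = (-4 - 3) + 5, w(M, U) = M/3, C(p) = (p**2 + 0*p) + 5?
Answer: 900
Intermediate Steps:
C(p) = 5 + p**2 (C(p) = (p**2 + 0) + 5 = p**2 + 5 = 5 + p**2)
w(M, U) = M/3 (w(M, U) = M*(1/3) = M/3)
t = -2 (t = -7 + 5 = -2)
a = -30 (a = (((5 + 2**2)/3)*5)*(-2) = (((5 + 4)/3)*5)*(-2) = (((1/3)*9)*5)*(-2) = (3*5)*(-2) = 15*(-2) = -30)
a**2 = (-30)**2 = 900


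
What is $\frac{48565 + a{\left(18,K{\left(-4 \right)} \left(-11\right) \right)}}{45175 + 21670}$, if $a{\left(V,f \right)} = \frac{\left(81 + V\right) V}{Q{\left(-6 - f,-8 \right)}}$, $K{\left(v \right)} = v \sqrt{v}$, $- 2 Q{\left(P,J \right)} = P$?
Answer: $\frac{94464271}{130013525} - \frac{78408 i}{130013525} \approx 0.72657 - 0.00060308 i$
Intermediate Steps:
$Q{\left(P,J \right)} = - \frac{P}{2}$
$K{\left(v \right)} = v^{\frac{3}{2}}$
$a{\left(V,f \right)} = \frac{V \left(81 + V\right)}{3 + \frac{f}{2}}$ ($a{\left(V,f \right)} = \frac{\left(81 + V\right) V}{\left(- \frac{1}{2}\right) \left(-6 - f\right)} = \frac{V \left(81 + V\right)}{3 + \frac{f}{2}}$)
$\frac{48565 + a{\left(18,K{\left(-4 \right)} \left(-11\right) \right)}}{45175 + 21670} = \frac{48565 + 2 \cdot 18 \frac{1}{6 + \left(-4\right)^{\frac{3}{2}} \left(-11\right)} \left(81 + 18\right)}{45175 + 21670} = \frac{48565 + 2 \cdot 18 \frac{1}{6 + - 8 i \left(-11\right)} 99}{66845} = \left(48565 + 2 \cdot 18 \frac{1}{6 + 88 i} 99\right) \frac{1}{66845} = \left(48565 + 2 \cdot 18 \frac{6 - 88 i}{7780} \cdot 99\right) \frac{1}{66845} = \left(48565 + \left(\frac{5346}{1945} - \frac{78408 i}{1945}\right)\right) \frac{1}{66845} = \left(\frac{94464271}{1945} - \frac{78408 i}{1945}\right) \frac{1}{66845} = \frac{94464271}{130013525} - \frac{78408 i}{130013525}$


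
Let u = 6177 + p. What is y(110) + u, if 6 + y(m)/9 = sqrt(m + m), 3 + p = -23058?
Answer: -16938 + 18*sqrt(55) ≈ -16805.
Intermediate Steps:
p = -23061 (p = -3 - 23058 = -23061)
y(m) = -54 + 9*sqrt(2)*sqrt(m) (y(m) = -54 + 9*sqrt(m + m) = -54 + 9*sqrt(2*m) = -54 + 9*(sqrt(2)*sqrt(m)) = -54 + 9*sqrt(2)*sqrt(m))
u = -16884 (u = 6177 - 23061 = -16884)
y(110) + u = (-54 + 9*sqrt(2)*sqrt(110)) - 16884 = (-54 + 18*sqrt(55)) - 16884 = -16938 + 18*sqrt(55)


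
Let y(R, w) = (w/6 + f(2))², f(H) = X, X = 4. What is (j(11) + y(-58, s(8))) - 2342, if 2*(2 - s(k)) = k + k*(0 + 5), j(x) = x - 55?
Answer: -21473/9 ≈ -2385.9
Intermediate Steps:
j(x) = -55 + x
s(k) = 2 - 3*k (s(k) = 2 - (k + k*(0 + 5))/2 = 2 - (k + k*5)/2 = 2 - (k + 5*k)/2 = 2 - 3*k)
f(H) = 4
y(R, w) = (4 + w/6)² (y(R, w) = (w/6 + 4)² = (4 + w/6)²)
(j(11) + y(-58, s(8))) - 2342 = ((-55 + 11) + (24 + (2 - 3*8))²/36) - 2342 = (-44 + (24 + (2 - 24))²/36) - 2342 = (-44 + (24 - 22)²/36) - 2342 = (-44 + (1/36)*2²) - 2342 = (-44 + (1/36)*4) - 2342 = (-44 + ⅑) - 2342 = -395/9 - 2342 = -21473/9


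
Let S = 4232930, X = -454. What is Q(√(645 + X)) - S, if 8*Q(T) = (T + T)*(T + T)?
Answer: -8465669/2 ≈ -4.2328e+6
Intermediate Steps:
Q(T) = T²/2 (Q(T) = ((T + T)*(T + T))/8 = ((2*T)*(2*T))/8 = (4*T²)/8 = T²/2)
Q(√(645 + X)) - S = (√(645 - 454))²/2 - 1*4232930 = (√191)²/2 - 4232930 = (½)*191 - 4232930 = 191/2 - 4232930 = -8465669/2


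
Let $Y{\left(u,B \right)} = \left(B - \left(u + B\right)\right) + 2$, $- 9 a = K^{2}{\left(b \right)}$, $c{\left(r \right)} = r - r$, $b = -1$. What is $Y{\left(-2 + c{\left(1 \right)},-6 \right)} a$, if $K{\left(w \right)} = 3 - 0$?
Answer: $-4$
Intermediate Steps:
$c{\left(r \right)} = 0$
$K{\left(w \right)} = 3$ ($K{\left(w \right)} = 3 + 0 = 3$)
$a = -1$ ($a = - \frac{3^{2}}{9} = \left(- \frac{1}{9}\right) 9 = -1$)
$Y{\left(u,B \right)} = 2 - u$ ($Y{\left(u,B \right)} = \left(B - \left(B + u\right)\right) + 2 = - u + 2 = 2 - u$)
$Y{\left(-2 + c{\left(1 \right)},-6 \right)} a = \left(2 - \left(-2 + 0\right)\right) \left(-1\right) = \left(2 - -2\right) \left(-1\right) = \left(2 + 2\right) \left(-1\right) = 4 \left(-1\right) = -4$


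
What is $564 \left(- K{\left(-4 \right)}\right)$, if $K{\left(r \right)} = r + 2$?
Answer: $1128$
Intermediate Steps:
$K{\left(r \right)} = 2 + r$
$564 \left(- K{\left(-4 \right)}\right) = 564 \left(- (2 - 4)\right) = 564 \left(\left(-1\right) \left(-2\right)\right) = 564 \cdot 2 = 1128$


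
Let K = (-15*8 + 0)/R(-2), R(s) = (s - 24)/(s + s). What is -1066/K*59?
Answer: 408811/120 ≈ 3406.8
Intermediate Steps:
R(s) = (-24 + s)/(2*s) (R(s) = (-24 + s)/((2*s)) = (-24 + s)*(1/(2*s)) = (-24 + s)/(2*s))
K = -240/13 (K = (-15*8 + 0)/(((1/2)*(-24 - 2)/(-2))) = (-120 + 0)/(((1/2)*(-1/2)*(-26))) = -120/13/2 = -120*2/13 = -240/13 ≈ -18.462)
-1066/K*59 = -1066/(-240/13)*59 = -1066*(-13/240)*59 = (6929/120)*59 = 408811/120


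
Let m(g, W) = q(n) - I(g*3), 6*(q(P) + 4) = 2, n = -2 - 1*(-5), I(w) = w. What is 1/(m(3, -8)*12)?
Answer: -1/152 ≈ -0.0065789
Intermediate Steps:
n = 3 (n = -2 + 5 = 3)
q(P) = -11/3 (q(P) = -4 + (1/6)*2 = -4 + 1/3 = -11/3)
m(g, W) = -11/3 - 3*g (m(g, W) = -11/3 - g*3 = -11/3 - 3*g)
1/(m(3, -8)*12) = 1/((-11/3 - 3*3)*12) = 1/((-11/3 - 9)*12) = 1/(-38/3*12) = 1/(-152) = -1/152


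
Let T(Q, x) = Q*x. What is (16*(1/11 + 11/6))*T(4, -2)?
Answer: -8128/33 ≈ -246.30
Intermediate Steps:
(16*(1/11 + 11/6))*T(4, -2) = (16*(1/11 + 11/6))*(4*(-2)) = (16*(1*(1/11) + 11*(⅙)))*(-8) = (16*(1/11 + 11/6))*(-8) = (16*(127/66))*(-8) = (1016/33)*(-8) = -8128/33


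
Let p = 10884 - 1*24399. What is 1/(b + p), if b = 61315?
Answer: 1/47800 ≈ 2.0921e-5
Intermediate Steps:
p = -13515 (p = 10884 - 24399 = -13515)
1/(b + p) = 1/(61315 - 13515) = 1/47800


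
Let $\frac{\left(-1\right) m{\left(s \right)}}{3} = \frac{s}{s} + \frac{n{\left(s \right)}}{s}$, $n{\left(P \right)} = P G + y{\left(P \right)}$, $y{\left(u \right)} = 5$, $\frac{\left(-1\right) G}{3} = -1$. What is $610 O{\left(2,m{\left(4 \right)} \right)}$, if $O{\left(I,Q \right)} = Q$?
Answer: $- \frac{19215}{2} \approx -9607.5$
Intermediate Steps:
$G = 3$ ($G = \left(-3\right) \left(-1\right) = 3$)
$n{\left(P \right)} = 5 + 3 P$ ($n{\left(P \right)} = P 3 + 5 = 3 P + 5 = 5 + 3 P$)
$m{\left(s \right)} = -3 - \frac{3 \left(5 + 3 s\right)}{s}$ ($m{\left(s \right)} = - 3 \left(\frac{s}{s} + \frac{5 + 3 s}{s}\right) = - 3 \left(1 + \frac{5 + 3 s}{s}\right) = -3 - \frac{3 \left(5 + 3 s\right)}{s}$)
$610 O{\left(2,m{\left(4 \right)} \right)} = 610 \left(-12 - \frac{15}{4}\right) = 610 \left(- \frac{63}{4}\right) = - \frac{19215}{2}$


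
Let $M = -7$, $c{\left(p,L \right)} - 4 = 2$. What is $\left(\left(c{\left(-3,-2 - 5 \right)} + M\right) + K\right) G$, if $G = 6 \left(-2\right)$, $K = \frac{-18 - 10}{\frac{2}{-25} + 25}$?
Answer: $\frac{2268}{89} \approx 25.483$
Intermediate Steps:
$c{\left(p,L \right)} = 6$ ($c{\left(p,L \right)} = 4 + 2 = 6$)
$K = - \frac{100}{89}$ ($K = - \frac{28}{2 \left(- \frac{1}{25}\right) + 25} = - \frac{28}{- \frac{2}{25} + 25} = - \frac{28}{\frac{623}{25}} = \left(-28\right) \frac{25}{623} = - \frac{100}{89} \approx -1.1236$)
$G = -12$
$\left(\left(c{\left(-3,-2 - 5 \right)} + M\right) + K\right) G = \left(\left(6 - 7\right) - \frac{100}{89}\right) \left(-12\right) = \left(-1 - \frac{100}{89}\right) \left(-12\right) = \left(- \frac{189}{89}\right) \left(-12\right) = \frac{2268}{89}$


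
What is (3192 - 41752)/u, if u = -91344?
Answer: 2410/5709 ≈ 0.42214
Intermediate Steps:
(3192 - 41752)/u = (3192 - 41752)/(-91344) = -38560*(-1/91344) = 2410/5709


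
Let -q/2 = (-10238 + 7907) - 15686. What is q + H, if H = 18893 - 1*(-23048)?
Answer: 77975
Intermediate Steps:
q = 36034 (q = -2*((-10238 + 7907) - 15686) = -2*(-2331 - 15686) = -2*(-18017) = 36034)
H = 41941 (H = 18893 + 23048 = 41941)
q + H = 36034 + 41941 = 77975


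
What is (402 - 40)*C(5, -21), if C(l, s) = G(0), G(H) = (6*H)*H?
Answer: 0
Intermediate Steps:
G(H) = 6*H²
C(l, s) = 0 (C(l, s) = 6*0² = 6*0 = 0)
(402 - 40)*C(5, -21) = (402 - 40)*0 = 362*0 = 0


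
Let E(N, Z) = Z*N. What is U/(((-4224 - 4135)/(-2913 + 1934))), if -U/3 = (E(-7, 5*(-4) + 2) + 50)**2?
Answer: -90976512/8359 ≈ -10884.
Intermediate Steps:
E(N, Z) = N*Z
U = -92928 (U = -3*(-7*(5*(-4) + 2) + 50)**2 = -3*(-7*(-20 + 2) + 50)**2 = -3*(-7*(-18) + 50)**2 = -3*(126 + 50)**2 = -3*176**2 = -3*30976 = -92928)
U/(((-4224 - 4135)/(-2913 + 1934))) = -92928*(-2913 + 1934)/(-4224 - 4135) = -92928/((-8359/(-979))) = -92928/((-8359*(-1/979))) = -92928/8359/979 = -92928*979/8359 = -90976512/8359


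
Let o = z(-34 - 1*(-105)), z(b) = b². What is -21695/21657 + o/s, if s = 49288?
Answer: -960130223/1067430216 ≈ -0.89948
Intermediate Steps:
o = 5041 (o = (-34 - 1*(-105))² = (-34 + 105)² = 71² = 5041)
-21695/21657 + o/s = -21695/21657 + 5041/49288 = -960130223/1067430216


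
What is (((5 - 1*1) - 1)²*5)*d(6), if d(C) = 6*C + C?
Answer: 1890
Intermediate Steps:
d(C) = 7*C
(((5 - 1*1) - 1)²*5)*d(6) = (((5 - 1*1) - 1)²*5)*(7*6) = (((5 - 1) - 1)²*5)*42 = ((4 - 1)²*5)*42 = (3²*5)*42 = (9*5)*42 = 45*42 = 1890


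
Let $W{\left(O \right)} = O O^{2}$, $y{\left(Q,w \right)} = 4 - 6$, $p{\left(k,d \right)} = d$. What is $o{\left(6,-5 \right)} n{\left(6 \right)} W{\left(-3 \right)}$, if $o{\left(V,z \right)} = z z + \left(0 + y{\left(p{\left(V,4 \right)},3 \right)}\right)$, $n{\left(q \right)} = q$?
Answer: $-3726$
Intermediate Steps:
$y{\left(Q,w \right)} = -2$ ($y{\left(Q,w \right)} = 4 - 6 = -2$)
$W{\left(O \right)} = O^{3}$
$o{\left(V,z \right)} = -2 + z^{2}$ ($o{\left(V,z \right)} = z z + \left(0 - 2\right) = z^{2} - 2 = -2 + z^{2}$)
$o{\left(6,-5 \right)} n{\left(6 \right)} W{\left(-3 \right)} = \left(-2 + \left(-5\right)^{2}\right) 6 \left(-3\right)^{3} = \left(-2 + 25\right) 6 \left(-27\right) = 23 \cdot 6 \left(-27\right) = 138 \left(-27\right) = -3726$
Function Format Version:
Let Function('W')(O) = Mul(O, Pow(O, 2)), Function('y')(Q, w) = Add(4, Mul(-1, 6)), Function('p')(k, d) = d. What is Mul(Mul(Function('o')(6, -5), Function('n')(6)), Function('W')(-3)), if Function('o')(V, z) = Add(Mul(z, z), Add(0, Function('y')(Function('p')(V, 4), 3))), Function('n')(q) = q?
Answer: -3726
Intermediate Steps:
Function('y')(Q, w) = -2 (Function('y')(Q, w) = Add(4, -6) = -2)
Function('W')(O) = Pow(O, 3)
Function('o')(V, z) = Add(-2, Pow(z, 2)) (Function('o')(V, z) = Add(Mul(z, z), Add(0, -2)) = Add(Pow(z, 2), -2) = Add(-2, Pow(z, 2)))
Mul(Mul(Function('o')(6, -5), Function('n')(6)), Function('W')(-3)) = Mul(Mul(Add(-2, Pow(-5, 2)), 6), Pow(-3, 3)) = Mul(Mul(Add(-2, 25), 6), -27) = Mul(Mul(23, 6), -27) = Mul(138, -27) = -3726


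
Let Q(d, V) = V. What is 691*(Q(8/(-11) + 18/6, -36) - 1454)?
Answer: -1029590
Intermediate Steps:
691*(Q(8/(-11) + 18/6, -36) - 1454) = 691*(-36 - 1454) = 691*(-1490) = -1029590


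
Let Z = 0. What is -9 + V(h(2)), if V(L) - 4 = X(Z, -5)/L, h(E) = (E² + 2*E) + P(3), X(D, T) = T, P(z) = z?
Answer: -60/11 ≈ -5.4545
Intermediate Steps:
h(E) = 3 + E² + 2*E (h(E) = (E² + 2*E) + 3 = 3 + E² + 2*E)
V(L) = 4 - 5/L
-9 + V(h(2)) = -9 + (4 - 5/(3 + 2² + 2*2)) = -9 + (4 - 5/(3 + 4 + 4)) = -9 + (4 - 5/11) = -9 + 39/11 = -60/11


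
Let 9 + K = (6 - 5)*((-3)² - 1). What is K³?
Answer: -1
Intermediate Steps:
K = -1 (K = -9 + (6 - 5)*((-3)² - 1) = -9 + 1*(9 - 1) = -9 + 1*8 = -9 + 8 = -1)
K³ = (-1)³ = -1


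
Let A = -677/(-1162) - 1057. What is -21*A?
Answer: 3682671/166 ≈ 22185.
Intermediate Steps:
A = -1227557/1162 (A = -677*(-1/1162) - 1057 = 677/1162 - 1057 = -1227557/1162 ≈ -1056.4)
-21*A = -21*(-1227557/1162) = 3682671/166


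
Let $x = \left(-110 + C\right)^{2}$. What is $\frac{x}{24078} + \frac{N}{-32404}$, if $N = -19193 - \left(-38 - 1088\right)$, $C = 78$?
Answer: $\frac{234099461}{390111756} \approx 0.60008$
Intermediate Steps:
$x = 1024$ ($x = \left(-110 + 78\right)^{2} = \left(-32\right)^{2} = 1024$)
$N = -18067$ ($N = -19193 - \left(-38 - 1088\right) = -19193 - -1126 = -19193 + 1126 = -18067$)
$\frac{x}{24078} + \frac{N}{-32404} = \frac{1024}{24078} - \frac{18067}{-32404} = 1024 \cdot \frac{1}{24078} - - \frac{18067}{32404} = \frac{512}{12039} + \frac{18067}{32404} = \frac{234099461}{390111756}$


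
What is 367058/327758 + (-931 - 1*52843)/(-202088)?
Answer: 22950718949/16558989676 ≈ 1.3860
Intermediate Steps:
367058/327758 + (-931 - 1*52843)/(-202088) = 367058*(1/327758) + (-931 - 52843)*(-1/202088) = 183529/163879 - 53774*(-1/202088) = 183529/163879 + 26887/101044 = 22950718949/16558989676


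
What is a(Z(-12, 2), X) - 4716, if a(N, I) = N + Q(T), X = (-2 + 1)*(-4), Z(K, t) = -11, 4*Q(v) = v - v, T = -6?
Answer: -4727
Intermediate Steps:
Q(v) = 0 (Q(v) = (v - v)/4 = (¼)*0 = 0)
X = 4 (X = -1*(-4) = 4)
a(N, I) = N (a(N, I) = N + 0 = N)
a(Z(-12, 2), X) - 4716 = -11 - 4716 = -4727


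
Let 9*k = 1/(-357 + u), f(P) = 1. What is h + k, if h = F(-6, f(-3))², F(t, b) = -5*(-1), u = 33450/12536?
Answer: 499707707/19988559 ≈ 25.000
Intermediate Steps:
u = 16725/6268 (u = 33450*(1/12536) = 16725/6268 ≈ 2.6683)
k = -6268/19988559 (k = 1/(9*(-357 + 16725/6268)) = 1/(9*(-2220951/6268)) = (⅑)*(-6268/2220951) = -6268/19988559 ≈ -0.00031358)
F(t, b) = 5
h = 25 (h = 5² = 25)
h + k = 25 - 6268/19988559 = 499707707/19988559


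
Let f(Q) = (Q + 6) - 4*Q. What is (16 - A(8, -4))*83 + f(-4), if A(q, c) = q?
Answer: 682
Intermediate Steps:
f(Q) = 6 - 3*Q (f(Q) = (6 + Q) - 4*Q = 6 - 3*Q)
(16 - A(8, -4))*83 + f(-4) = (16 - 1*8)*83 + (6 - 3*(-4)) = (16 - 8)*83 + (6 + 12) = 8*83 + 18 = 664 + 18 = 682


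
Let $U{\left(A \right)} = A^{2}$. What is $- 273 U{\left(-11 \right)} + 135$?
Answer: $-32898$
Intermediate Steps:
$- 273 U{\left(-11 \right)} + 135 = - 273 \left(-11\right)^{2} + 135 = \left(-273\right) 121 + 135 = -33033 + 135 = -32898$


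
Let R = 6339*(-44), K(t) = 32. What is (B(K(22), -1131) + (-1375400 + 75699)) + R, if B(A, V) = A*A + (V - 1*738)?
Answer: -1579462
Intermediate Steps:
B(A, V) = -738 + V + A**2 (B(A, V) = A**2 + (V - 738) = A**2 + (-738 + V) = -738 + V + A**2)
R = -278916
(B(K(22), -1131) + (-1375400 + 75699)) + R = ((-738 - 1131 + 32**2) + (-1375400 + 75699)) - 278916 = ((-738 - 1131 + 1024) - 1299701) - 278916 = (-845 - 1299701) - 278916 = -1300546 - 278916 = -1579462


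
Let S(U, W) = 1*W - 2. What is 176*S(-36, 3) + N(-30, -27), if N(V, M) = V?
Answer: 146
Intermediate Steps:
S(U, W) = -2 + W (S(U, W) = W - 2 = -2 + W)
176*S(-36, 3) + N(-30, -27) = 176*(-2 + 3) - 30 = 176*1 - 30 = 176 - 30 = 146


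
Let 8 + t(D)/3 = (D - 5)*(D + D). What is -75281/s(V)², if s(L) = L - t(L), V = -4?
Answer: -75281/38416 ≈ -1.9596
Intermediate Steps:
t(D) = -24 + 6*D*(-5 + D) (t(D) = -24 + 3*((D - 5)*(D + D)) = -24 + 3*((-5 + D)*(2*D)) = -24 + 3*(2*D*(-5 + D)) = -24 + 6*D*(-5 + D))
s(L) = 24 - 6*L² + 31*L (s(L) = L - (-24 - 30*L + 6*L²) = L + (24 - 6*L² + 30*L) = 24 - 6*L² + 31*L)
-75281/s(V)² = -75281/(24 - 6*(-4)² + 31*(-4))² = -75281/(24 - 6*16 - 124)² = -75281/(24 - 96 - 124)² = -75281/((-196)²) = -75281/38416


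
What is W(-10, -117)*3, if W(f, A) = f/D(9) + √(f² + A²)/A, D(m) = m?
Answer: -10/3 - √13789/39 ≈ -6.3443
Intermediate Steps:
W(f, A) = f/9 + √(A² + f²)/A (W(f, A) = f/9 + √(f² + A²)/A = f*(⅑) + √(A² + f²)/A = f/9 + √(A² + f²)/A)
W(-10, -117)*3 = ((⅑)*(-10) + √((-117)² + (-10)²)/(-117))*3 = (-10/9 - √(13689 + 100)/117)*3 = (-10/9 - √13789/117)*3 = -10/3 - √13789/39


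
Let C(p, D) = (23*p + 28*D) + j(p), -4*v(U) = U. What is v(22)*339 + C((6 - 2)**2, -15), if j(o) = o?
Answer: -3801/2 ≈ -1900.5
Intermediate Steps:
v(U) = -U/4
C(p, D) = 24*p + 28*D (C(p, D) = (23*p + 28*D) + p = 24*p + 28*D)
v(22)*339 + C((6 - 2)**2, -15) = -1/4*22*339 + (24*(6 - 2)**2 + 28*(-15)) = -11/2*339 + (24*4**2 - 420) = -3729/2 + (24*16 - 420) = -3729/2 + (384 - 420) = -3729/2 - 36 = -3801/2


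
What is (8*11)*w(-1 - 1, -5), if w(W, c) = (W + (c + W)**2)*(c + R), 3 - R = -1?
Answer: -4136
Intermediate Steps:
R = 4 (R = 3 - 1*(-1) = 3 + 1 = 4)
w(W, c) = (4 + c)*(W + (W + c)**2) (w(W, c) = (W + (c + W)**2)*(c + 4) = (W + (W + c)**2)*(4 + c) = (4 + c)*(W + (W + c)**2))
(8*11)*w(-1 - 1, -5) = (8*11)*(4*(-1 - 1) + 4*((-1 - 1) - 5)**2 + (-1 - 1)*(-5) - 5*((-1 - 1) - 5)**2) = 88*(4*(-2) + 4*(-2 - 5)**2 - 2*(-5) - 5*(-2 - 5)**2) = 88*(-8 + 4*(-7)**2 + 10 - 5*(-7)**2) = 88*(-8 + 4*49 + 10 - 5*49) = 88*(-8 + 196 + 10 - 245) = 88*(-47) = -4136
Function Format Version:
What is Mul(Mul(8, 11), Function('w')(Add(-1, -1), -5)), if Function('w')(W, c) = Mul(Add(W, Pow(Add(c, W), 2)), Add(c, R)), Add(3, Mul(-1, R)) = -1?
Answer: -4136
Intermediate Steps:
R = 4 (R = Add(3, Mul(-1, -1)) = Add(3, 1) = 4)
Function('w')(W, c) = Mul(Add(4, c), Add(W, Pow(Add(W, c), 2))) (Function('w')(W, c) = Mul(Add(W, Pow(Add(c, W), 2)), Add(c, 4)) = Mul(Add(W, Pow(Add(W, c), 2)), Add(4, c)) = Mul(Add(4, c), Add(W, Pow(Add(W, c), 2))))
Mul(Mul(8, 11), Function('w')(Add(-1, -1), -5)) = Mul(Mul(8, 11), Add(Mul(4, Add(-1, -1)), Mul(4, Pow(Add(Add(-1, -1), -5), 2)), Mul(Add(-1, -1), -5), Mul(-5, Pow(Add(Add(-1, -1), -5), 2)))) = Mul(88, Add(Mul(4, -2), Mul(4, Pow(Add(-2, -5), 2)), Mul(-2, -5), Mul(-5, Pow(Add(-2, -5), 2)))) = Mul(88, Add(-8, Mul(4, Pow(-7, 2)), 10, Mul(-5, Pow(-7, 2)))) = Mul(88, Add(-8, Mul(4, 49), 10, Mul(-5, 49))) = Mul(88, Add(-8, 196, 10, -245)) = Mul(88, -47) = -4136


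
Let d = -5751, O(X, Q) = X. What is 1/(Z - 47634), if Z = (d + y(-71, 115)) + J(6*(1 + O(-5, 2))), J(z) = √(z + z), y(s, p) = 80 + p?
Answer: -8865/471529358 - I*√3/707294037 ≈ -1.8801e-5 - 2.4488e-9*I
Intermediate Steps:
J(z) = √2*√z (J(z) = √(2*z) = √2*√z)
Z = -5556 + 4*I*√3 (Z = (-5751 + (80 + 115)) + √2*√(6*(1 - 5)) = (-5751 + 195) + √2*√(6*(-4)) = -5556 + √2*√(-24) = -5556 + √2*(2*I*√6) = -5556 + 4*I*√3 ≈ -5556.0 + 6.9282*I)
1/(Z - 47634) = 1/((-5556 + 4*I*√3) - 47634) = 1/(-53190 + 4*I*√3)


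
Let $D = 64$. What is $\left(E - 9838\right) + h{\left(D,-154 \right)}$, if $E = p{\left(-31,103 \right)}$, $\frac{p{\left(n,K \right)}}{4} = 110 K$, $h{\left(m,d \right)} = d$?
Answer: $35328$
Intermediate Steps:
$p{\left(n,K \right)} = 440 K$ ($p{\left(n,K \right)} = 4 \cdot 110 K = 440 K$)
$E = 45320$ ($E = 440 \cdot 103 = 45320$)
$\left(E - 9838\right) + h{\left(D,-154 \right)} = \left(45320 - 9838\right) - 154 = 35482 - 154 = 35328$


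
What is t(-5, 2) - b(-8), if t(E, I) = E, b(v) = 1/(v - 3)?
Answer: -54/11 ≈ -4.9091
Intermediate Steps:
b(v) = 1/(-3 + v)
t(-5, 2) - b(-8) = -5 - 1/(-3 - 8) = -5 - 1/(-11) = -5 - 1*(-1/11) = -5 + 1/11 = -54/11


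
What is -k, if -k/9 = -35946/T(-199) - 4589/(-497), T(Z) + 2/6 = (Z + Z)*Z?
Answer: 9330964731/118089685 ≈ 79.016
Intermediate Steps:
T(Z) = -1/3 + 2*Z**2 (T(Z) = -1/3 + (Z + Z)*Z = -1/3 + (2*Z)*Z = -1/3 + 2*Z**2)
k = -9330964731/118089685 (k = -9*(-35946/(-1/3 + 2*(-199)**2) - 4589/(-497)) = -9*(-35946/(-1/3 + 2*39601) - 4589*(-1/497)) = -9*(-35946/(-1/3 + 79202) + 4589/497) = -9*(-35946/237605/3 + 4589/497) = -9*(-35946*3/237605 + 4589/497) = -9*(-107838/237605 + 4589/497) = -9*1036773859/118089685 = -9330964731/118089685 ≈ -79.016)
-k = -1*(-9330964731/118089685) = 9330964731/118089685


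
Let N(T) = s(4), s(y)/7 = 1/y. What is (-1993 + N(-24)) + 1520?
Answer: -1885/4 ≈ -471.25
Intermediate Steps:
s(y) = 7/y
N(T) = 7/4
(-1993 + N(-24)) + 1520 = (-1993 + 7/4) + 1520 = -7965/4 + 1520 = -1885/4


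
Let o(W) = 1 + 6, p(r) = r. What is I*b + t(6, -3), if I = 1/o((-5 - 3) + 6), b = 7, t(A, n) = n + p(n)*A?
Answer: -20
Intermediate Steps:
t(A, n) = n + A*n (t(A, n) = n + n*A = n + A*n)
o(W) = 7
I = ⅐ (I = 1/7 = ⅐ ≈ 0.14286)
I*b + t(6, -3) = (⅐)*7 - 3*(1 + 6) = 1 - 3*7 = 1 - 21 = -20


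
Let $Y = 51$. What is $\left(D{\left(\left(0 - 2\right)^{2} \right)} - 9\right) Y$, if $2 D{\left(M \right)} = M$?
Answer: $-357$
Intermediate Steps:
$D{\left(M \right)} = \frac{M}{2}$
$\left(D{\left(\left(0 - 2\right)^{2} \right)} - 9\right) Y = \left(\frac{\left(0 - 2\right)^{2}}{2} - 9\right) 51 = \left(\frac{\left(-2\right)^{2}}{2} - 9\right) 51 = \left(\frac{1}{2} \cdot 4 - 9\right) 51 = \left(2 - 9\right) 51 = \left(-7\right) 51 = -357$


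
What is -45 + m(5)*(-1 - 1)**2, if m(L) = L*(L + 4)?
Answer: 135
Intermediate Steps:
m(L) = L*(4 + L)
-45 + m(5)*(-1 - 1)**2 = -45 + (5*(4 + 5))*(-1 - 1)**2 = -45 + (5*9)*(-2)**2 = -45 + 45*4 = -45 + 180 = 135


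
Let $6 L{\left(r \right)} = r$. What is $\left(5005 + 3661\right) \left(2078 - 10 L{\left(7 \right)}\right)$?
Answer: $\frac{53720534}{3} \approx 1.7907 \cdot 10^{7}$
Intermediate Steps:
$L{\left(r \right)} = \frac{r}{6}$
$\left(5005 + 3661\right) \left(2078 - 10 L{\left(7 \right)}\right) = \left(5005 + 3661\right) \left(2078 - 10 \cdot \frac{1}{6} \cdot 7\right) = 8666 \left(2078 - \frac{35}{3}\right) = 8666 \cdot \frac{6199}{3} = \frac{53720534}{3}$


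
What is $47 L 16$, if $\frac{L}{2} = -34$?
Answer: $-51136$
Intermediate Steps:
$L = -68$ ($L = 2 \left(-34\right) = -68$)
$47 L 16 = 47 \left(-68\right) 16 = \left(-3196\right) 16 = -51136$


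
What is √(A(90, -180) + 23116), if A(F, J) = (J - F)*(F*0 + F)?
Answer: 4*I*√74 ≈ 34.409*I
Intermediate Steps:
A(F, J) = F*(J - F) (A(F, J) = (J - F)*(0 + F) = (J - F)*F = F*(J - F))
√(A(90, -180) + 23116) = √(90*(-180 - 1*90) + 23116) = √(90*(-180 - 90) + 23116) = √(90*(-270) + 23116) = √(-24300 + 23116) = √(-1184) = 4*I*√74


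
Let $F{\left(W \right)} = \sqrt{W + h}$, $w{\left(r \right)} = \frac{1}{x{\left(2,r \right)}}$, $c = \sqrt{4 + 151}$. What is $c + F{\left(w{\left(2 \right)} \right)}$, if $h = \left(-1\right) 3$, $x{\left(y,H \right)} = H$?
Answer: $\sqrt{155} + \frac{i \sqrt{10}}{2} \approx 12.45 + 1.5811 i$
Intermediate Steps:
$c = \sqrt{155} \approx 12.45$
$h = -3$
$w{\left(r \right)} = \frac{1}{r}$
$F{\left(W \right)} = \sqrt{-3 + W}$ ($F{\left(W \right)} = \sqrt{W - 3} = \sqrt{-3 + W}$)
$c + F{\left(w{\left(2 \right)} \right)} = \sqrt{155} + \sqrt{-3 + \frac{1}{2}} = \sqrt{155} + \sqrt{- \frac{5}{2}} = \sqrt{155} + \frac{i \sqrt{10}}{2}$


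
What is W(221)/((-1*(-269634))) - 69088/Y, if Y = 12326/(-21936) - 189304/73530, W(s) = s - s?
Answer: 9286314289920/421575277 ≈ 22028.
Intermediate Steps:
W(s) = 0
Y = -421575277/134412840 (Y = 12326*(-1/21936) - 189304*1/73530 = -6163/10968 - 94652/36765 = -421575277/134412840 ≈ -3.1364)
W(221)/((-1*(-269634))) - 69088/Y = 0/((-1*(-269634))) - 69088/(-421575277/134412840) = 0/269634 - 69088*(-134412840/421575277) = 0*(1/269634) + 9286314289920/421575277 = 0 + 9286314289920/421575277 = 9286314289920/421575277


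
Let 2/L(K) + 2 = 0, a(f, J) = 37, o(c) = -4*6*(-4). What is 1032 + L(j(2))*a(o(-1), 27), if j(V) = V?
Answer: 995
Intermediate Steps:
o(c) = 96 (o(c) = -24*(-4) = 96)
L(K) = -1 (L(K) = 2/(-2 + 0) = 2/(-2) = 2*(-½) = -1)
1032 + L(j(2))*a(o(-1), 27) = 1032 - 1*37 = 1032 - 37 = 995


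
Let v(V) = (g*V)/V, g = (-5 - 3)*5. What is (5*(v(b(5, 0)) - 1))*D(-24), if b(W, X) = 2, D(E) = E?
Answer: 4920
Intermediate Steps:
g = -40 (g = -8*5 = -40)
v(V) = -40 (v(V) = (-40*V)/V = -40)
(5*(v(b(5, 0)) - 1))*D(-24) = (5*(-40 - 1))*(-24) = (5*(-41))*(-24) = -205*(-24) = 4920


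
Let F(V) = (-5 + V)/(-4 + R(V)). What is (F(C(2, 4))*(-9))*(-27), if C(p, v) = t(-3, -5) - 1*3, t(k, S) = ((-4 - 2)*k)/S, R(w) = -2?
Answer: 2349/5 ≈ 469.80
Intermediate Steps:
t(k, S) = -6*k/S (t(k, S) = (-6*k)/S = -6*k/S)
C(p, v) = -33/5 (C(p, v) = -6*(-3)/(-5) - 1*3 = -6*(-3)*(-⅕) - 3 = -18/5 - 3 = -33/5)
F(V) = ⅚ - V/6 (F(V) = (-5 + V)/(-4 - 2) = (-5 + V)/(-6) = (-5 + V)*(-⅙) = ⅚ - V/6)
(F(C(2, 4))*(-9))*(-27) = ((⅚ - ⅙*(-33/5))*(-9))*(-27) = ((⅚ + 11/10)*(-9))*(-27) = ((29/15)*(-9))*(-27) = -87/5*(-27) = 2349/5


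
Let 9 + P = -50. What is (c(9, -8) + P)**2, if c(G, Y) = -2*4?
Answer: 4489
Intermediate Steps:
P = -59 (P = -9 - 50 = -59)
c(G, Y) = -8
(c(9, -8) + P)**2 = (-8 - 59)**2 = (-67)**2 = 4489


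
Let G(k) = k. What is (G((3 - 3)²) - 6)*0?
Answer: 0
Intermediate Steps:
(G((3 - 3)²) - 6)*0 = ((3 - 3)² - 6)*0 = (0² - 6)*0 = (0 - 6)*0 = -6*0 = 0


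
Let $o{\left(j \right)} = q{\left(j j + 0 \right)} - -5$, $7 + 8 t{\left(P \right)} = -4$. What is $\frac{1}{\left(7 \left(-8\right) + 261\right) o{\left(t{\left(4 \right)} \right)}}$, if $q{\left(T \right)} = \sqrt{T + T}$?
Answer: $\frac{32}{27839} - \frac{44 \sqrt{2}}{139195} \approx 0.00070243$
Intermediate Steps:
$q{\left(T \right)} = \sqrt{2} \sqrt{T}$ ($q{\left(T \right)} = \sqrt{2 T} = \sqrt{2} \sqrt{T}$)
$t{\left(P \right)} = - \frac{11}{8}$ ($t{\left(P \right)} = - \frac{7}{8} + \frac{1}{8} \left(-4\right) = - \frac{7}{8} - \frac{1}{2} = - \frac{11}{8}$)
$o{\left(j \right)} = 5 + \sqrt{2} \sqrt{j^{2}}$ ($o{\left(j \right)} = \sqrt{2} \sqrt{j j + 0} - -5 = \sqrt{2} \sqrt{j^{2} + 0} + 5 = \sqrt{2} \sqrt{j^{2}} + 5 = 5 + \sqrt{2} \sqrt{j^{2}}$)
$\frac{1}{\left(7 \left(-8\right) + 261\right) o{\left(t{\left(4 \right)} \right)}} = \frac{1}{\left(7 \left(-8\right) + 261\right) \left(5 + \sqrt{2} \sqrt{\left(- \frac{11}{8}\right)^{2}}\right)} = \frac{1}{\left(-56 + 261\right) \left(5 + \sqrt{2} \sqrt{\frac{121}{64}}\right)} = \frac{1}{205 \left(5 + \sqrt{2} \cdot \frac{11}{8}\right)} = \frac{1}{205 \left(5 + \frac{11 \sqrt{2}}{8}\right)} = \frac{1}{1025 + \frac{2255 \sqrt{2}}{8}}$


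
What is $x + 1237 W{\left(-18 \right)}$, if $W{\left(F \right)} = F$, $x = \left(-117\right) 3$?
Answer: $-22617$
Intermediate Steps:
$x = -351$
$x + 1237 W{\left(-18 \right)} = -351 + 1237 \left(-18\right) = -351 - 22266 = -22617$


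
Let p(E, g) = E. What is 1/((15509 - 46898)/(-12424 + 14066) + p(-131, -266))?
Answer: -1642/246491 ≈ -0.0066615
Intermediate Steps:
1/((15509 - 46898)/(-12424 + 14066) + p(-131, -266)) = 1/((15509 - 46898)/(-12424 + 14066) - 131) = 1/(-31389/1642 - 131) = 1/(-246491/1642) = -1642/246491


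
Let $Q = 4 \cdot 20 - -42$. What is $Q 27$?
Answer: $3294$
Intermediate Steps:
$Q = 122$ ($Q = 80 + 42 = 122$)
$Q 27 = 122 \cdot 27 = 3294$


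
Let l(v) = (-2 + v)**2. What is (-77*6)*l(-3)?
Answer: -11550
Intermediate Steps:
(-77*6)*l(-3) = (-77*6)*(-2 - 3)**2 = -462*(-5)**2 = -462*25 = -11550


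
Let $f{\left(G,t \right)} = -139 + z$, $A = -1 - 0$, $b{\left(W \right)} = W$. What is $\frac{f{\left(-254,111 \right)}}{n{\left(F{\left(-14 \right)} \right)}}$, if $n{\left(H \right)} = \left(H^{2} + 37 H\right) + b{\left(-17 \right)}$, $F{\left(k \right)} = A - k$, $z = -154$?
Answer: $- \frac{293}{633} \approx -0.46288$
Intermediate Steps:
$A = -1$ ($A = -1 + 0 = -1$)
$f{\left(G,t \right)} = -293$ ($f{\left(G,t \right)} = -139 - 154 = -293$)
$F{\left(k \right)} = -1 - k$
$n{\left(H \right)} = -17 + H^{2} + 37 H$ ($n{\left(H \right)} = \left(H^{2} + 37 H\right) - 17 = -17 + H^{2} + 37 H$)
$\frac{f{\left(-254,111 \right)}}{n{\left(F{\left(-14 \right)} \right)}} = - \frac{293}{-17 + \left(-1 - -14\right)^{2} + 37 \left(-1 - -14\right)} = - \frac{293}{-17 + \left(-1 + 14\right)^{2} + 37 \left(-1 + 14\right)} = - \frac{293}{-17 + 13^{2} + 37 \cdot 13} = - \frac{293}{-17 + 169 + 481} = - \frac{293}{633}$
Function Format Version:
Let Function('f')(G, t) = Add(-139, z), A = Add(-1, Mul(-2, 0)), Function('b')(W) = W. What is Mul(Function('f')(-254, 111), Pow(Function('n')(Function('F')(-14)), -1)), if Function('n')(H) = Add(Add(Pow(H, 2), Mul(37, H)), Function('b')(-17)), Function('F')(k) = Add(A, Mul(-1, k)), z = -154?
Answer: Rational(-293, 633) ≈ -0.46288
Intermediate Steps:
A = -1 (A = Add(-1, 0) = -1)
Function('f')(G, t) = -293 (Function('f')(G, t) = Add(-139, -154) = -293)
Function('F')(k) = Add(-1, Mul(-1, k))
Function('n')(H) = Add(-17, Pow(H, 2), Mul(37, H)) (Function('n')(H) = Add(Add(Pow(H, 2), Mul(37, H)), -17) = Add(-17, Pow(H, 2), Mul(37, H)))
Mul(Function('f')(-254, 111), Pow(Function('n')(Function('F')(-14)), -1)) = Mul(-293, Pow(Add(-17, Pow(Add(-1, Mul(-1, -14)), 2), Mul(37, Add(-1, Mul(-1, -14)))), -1)) = Mul(-293, Pow(Add(-17, Pow(Add(-1, 14), 2), Mul(37, Add(-1, 14))), -1)) = Mul(-293, Pow(Add(-17, Pow(13, 2), Mul(37, 13)), -1)) = Mul(-293, Pow(Add(-17, 169, 481), -1)) = Mul(-293, Pow(633, -1)) = Mul(-293, Rational(1, 633)) = Rational(-293, 633)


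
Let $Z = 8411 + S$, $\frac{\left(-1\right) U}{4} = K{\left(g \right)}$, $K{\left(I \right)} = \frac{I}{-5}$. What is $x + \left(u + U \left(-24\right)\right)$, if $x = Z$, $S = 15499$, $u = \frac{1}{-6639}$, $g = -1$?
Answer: $\frac{794329789}{33195} \approx 23929.0$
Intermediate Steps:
$u = - \frac{1}{6639} \approx -0.00015063$
$K{\left(I \right)} = - \frac{I}{5}$ ($K{\left(I \right)} = I \left(- \frac{1}{5}\right) = - \frac{I}{5}$)
$U = - \frac{4}{5}$ ($U = - 4 \left(\left(- \frac{1}{5}\right) \left(-1\right)\right) = \left(-4\right) \frac{1}{5} = - \frac{4}{5} \approx -0.8$)
$Z = 23910$ ($Z = 8411 + 15499 = 23910$)
$x = 23910$
$x + \left(u + U \left(-24\right)\right) = 23910 - - \frac{637339}{33195} = 23910 + \left(- \frac{1}{6639} + \frac{96}{5}\right) = 23910 + \frac{637339}{33195} = \frac{794329789}{33195}$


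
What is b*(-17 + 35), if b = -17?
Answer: -306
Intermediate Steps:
b*(-17 + 35) = -17*(-17 + 35) = -17*18 = -306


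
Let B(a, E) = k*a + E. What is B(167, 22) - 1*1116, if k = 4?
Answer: -426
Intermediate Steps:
B(a, E) = E + 4*a (B(a, E) = 4*a + E = E + 4*a)
B(167, 22) - 1*1116 = (22 + 4*167) - 1*1116 = (22 + 668) - 1116 = 690 - 1116 = -426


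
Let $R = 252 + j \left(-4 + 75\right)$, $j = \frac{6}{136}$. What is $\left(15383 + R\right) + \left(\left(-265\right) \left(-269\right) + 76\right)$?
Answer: $\frac{5915941}{68} \approx 86999.0$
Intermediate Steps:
$j = \frac{3}{68}$ ($j = 6 \cdot \frac{1}{136} = \frac{3}{68} \approx 0.044118$)
$R = \frac{17349}{68}$ ($R = 252 + \frac{3 \left(-4 + 75\right)}{68} = 252 + \frac{3}{68} \cdot 71 = 252 + \frac{213}{68} = \frac{17349}{68} \approx 255.13$)
$\left(15383 + R\right) + \left(\left(-265\right) \left(-269\right) + 76\right) = \left(15383 + \frac{17349}{68}\right) + \left(\left(-265\right) \left(-269\right) + 76\right) = \frac{1063393}{68} + \left(71285 + 76\right) = \frac{1063393}{68} + 71361 = \frac{5915941}{68}$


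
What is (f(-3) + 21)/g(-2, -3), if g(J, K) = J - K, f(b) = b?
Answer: 18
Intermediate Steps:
(f(-3) + 21)/g(-2, -3) = (-3 + 21)/(-2 - 1*(-3)) = 18/(-2 + 3) = 18/1 = 18*1 = 18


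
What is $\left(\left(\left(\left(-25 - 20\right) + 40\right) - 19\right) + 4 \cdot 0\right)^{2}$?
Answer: $576$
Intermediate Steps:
$\left(\left(\left(\left(-25 - 20\right) + 40\right) - 19\right) + 4 \cdot 0\right)^{2} = \left(\left(\left(\left(-25 - 20\right) + 40\right) - 19\right) + 0\right)^{2} = \left(\left(\left(-45 + 40\right) - 19\right) + 0\right)^{2} = \left(\left(-5 - 19\right) + 0\right)^{2} = \left(-24 + 0\right)^{2} = \left(-24\right)^{2} = 576$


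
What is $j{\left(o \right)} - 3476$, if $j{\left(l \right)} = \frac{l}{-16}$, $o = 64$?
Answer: $-3480$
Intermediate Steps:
$j{\left(l \right)} = - \frac{l}{16}$ ($j{\left(l \right)} = l \left(- \frac{1}{16}\right) = - \frac{l}{16}$)
$j{\left(o \right)} - 3476 = \left(- \frac{1}{16}\right) 64 - 3476 = -4 - 3476 = -3480$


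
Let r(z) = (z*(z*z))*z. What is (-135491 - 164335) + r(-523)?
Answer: 74817814015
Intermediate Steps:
r(z) = z⁴ (r(z) = (z*z²)*z = z³*z = z⁴)
(-135491 - 164335) + r(-523) = (-135491 - 164335) + (-523)⁴ = -299826 + 74818113841 = 74817814015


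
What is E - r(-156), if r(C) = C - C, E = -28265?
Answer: -28265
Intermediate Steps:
r(C) = 0
E - r(-156) = -28265 - 1*0 = -28265 + 0 = -28265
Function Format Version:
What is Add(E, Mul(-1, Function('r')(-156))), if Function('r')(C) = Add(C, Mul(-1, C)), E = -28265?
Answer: -28265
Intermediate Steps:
Function('r')(C) = 0
Add(E, Mul(-1, Function('r')(-156))) = Add(-28265, Mul(-1, 0)) = Add(-28265, 0) = -28265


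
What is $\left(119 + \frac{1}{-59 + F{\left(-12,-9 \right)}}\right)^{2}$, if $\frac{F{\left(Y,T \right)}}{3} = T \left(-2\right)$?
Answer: $\frac{352836}{25} \approx 14113.0$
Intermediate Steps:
$F{\left(Y,T \right)} = - 6 T$ ($F{\left(Y,T \right)} = 3 T \left(-2\right) = 3 \left(- 2 T\right) = - 6 T$)
$\left(119 + \frac{1}{-59 + F{\left(-12,-9 \right)}}\right)^{2} = \left(119 + \frac{1}{-59 - -54}\right)^{2} = \left(119 + \frac{1}{-59 + 54}\right)^{2} = \left(119 + \frac{1}{-5}\right)^{2} = \left(119 - \frac{1}{5}\right)^{2} = \left(\frac{594}{5}\right)^{2} = \frac{352836}{25}$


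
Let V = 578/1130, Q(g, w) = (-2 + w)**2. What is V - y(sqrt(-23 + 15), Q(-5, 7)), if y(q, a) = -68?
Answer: 38709/565 ≈ 68.511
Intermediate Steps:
V = 289/565 (V = 578*(1/1130) = 289/565 ≈ 0.51150)
V - y(sqrt(-23 + 15), Q(-5, 7)) = 289/565 - 1*(-68) = 289/565 + 68 = 38709/565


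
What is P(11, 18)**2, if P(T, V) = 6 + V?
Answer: 576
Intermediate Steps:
P(11, 18)**2 = (6 + 18)**2 = 24**2 = 576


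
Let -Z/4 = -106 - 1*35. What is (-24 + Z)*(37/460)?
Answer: 999/23 ≈ 43.435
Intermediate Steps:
Z = 564 (Z = -4*(-106 - 1*35) = -4*(-106 - 35) = -4*(-141) = 564)
(-24 + Z)*(37/460) = (-24 + 564)*(37/460) = 540*(37*(1/460)) = 540*(37/460) = 999/23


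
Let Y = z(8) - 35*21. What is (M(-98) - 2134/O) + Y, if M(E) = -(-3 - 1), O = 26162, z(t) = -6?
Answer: -9641764/13081 ≈ -737.08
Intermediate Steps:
Y = -741 (Y = -6 - 35*21 = -6 - 735 = -741)
M(E) = 4 (M(E) = -1*(-4) = 4)
(M(-98) - 2134/O) + Y = (4 - 2134/26162) - 741 = (4 - 2134*1/26162) - 741 = (4 - 1067/13081) - 741 = 51257/13081 - 741 = -9641764/13081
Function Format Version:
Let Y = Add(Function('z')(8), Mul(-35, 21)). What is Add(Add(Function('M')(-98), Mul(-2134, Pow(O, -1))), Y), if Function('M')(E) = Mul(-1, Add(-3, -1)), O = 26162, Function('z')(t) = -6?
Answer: Rational(-9641764, 13081) ≈ -737.08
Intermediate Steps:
Y = -741 (Y = Add(-6, Mul(-35, 21)) = Add(-6, -735) = -741)
Function('M')(E) = 4 (Function('M')(E) = Mul(-1, -4) = 4)
Add(Add(Function('M')(-98), Mul(-2134, Pow(O, -1))), Y) = Add(Add(4, Mul(-2134, Pow(26162, -1))), -741) = Add(Add(4, Mul(-2134, Rational(1, 26162))), -741) = Add(Add(4, Rational(-1067, 13081)), -741) = Add(Rational(51257, 13081), -741) = Rational(-9641764, 13081)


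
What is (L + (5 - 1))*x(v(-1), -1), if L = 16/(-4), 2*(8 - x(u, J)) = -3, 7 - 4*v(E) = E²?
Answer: 0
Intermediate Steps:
v(E) = 7/4 - E²/4
x(u, J) = 19/2 (x(u, J) = 8 - ½*(-3) = 8 + 3/2 = 19/2)
L = -4 (L = 16*(-¼) = -4)
(L + (5 - 1))*x(v(-1), -1) = (-4 + (5 - 1))*(19/2) = (-4 + 4)*(19/2) = 0*(19/2) = 0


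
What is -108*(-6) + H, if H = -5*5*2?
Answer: 598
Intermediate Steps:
H = -50 (H = -25*2 = -50)
-108*(-6) + H = -108*(-6) - 50 = 648 - 50 = 598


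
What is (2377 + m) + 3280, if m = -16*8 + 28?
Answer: 5557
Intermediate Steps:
m = -100 (m = -128 + 28 = -100)
(2377 + m) + 3280 = (2377 - 100) + 3280 = 2277 + 3280 = 5557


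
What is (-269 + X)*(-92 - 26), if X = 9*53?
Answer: -24544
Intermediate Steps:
X = 477
(-269 + X)*(-92 - 26) = (-269 + 477)*(-92 - 26) = 208*(-118) = -24544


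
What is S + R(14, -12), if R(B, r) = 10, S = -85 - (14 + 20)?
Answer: -109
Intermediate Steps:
S = -119 (S = -85 - 1*34 = -85 - 34 = -119)
S + R(14, -12) = -119 + 10 = -109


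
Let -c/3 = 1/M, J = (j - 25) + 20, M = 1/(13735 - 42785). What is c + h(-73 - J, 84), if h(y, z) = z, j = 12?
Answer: 87234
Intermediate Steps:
M = -1/29050 (M = 1/(-29050) = -1/29050 ≈ -3.4423e-5)
J = 7 (J = (12 - 25) + 20 = -13 + 20 = 7)
c = 87150 (c = -3/(-1/29050) = -3*(-29050) = 87150)
c + h(-73 - J, 84) = 87150 + 84 = 87234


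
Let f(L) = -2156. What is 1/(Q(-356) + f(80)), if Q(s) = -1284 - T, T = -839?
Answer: -1/2601 ≈ -0.00038447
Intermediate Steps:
Q(s) = -445 (Q(s) = -1284 - 1*(-839) = -1284 + 839 = -445)
1/(Q(-356) + f(80)) = 1/(-445 - 2156) = 1/(-2601) = -1/2601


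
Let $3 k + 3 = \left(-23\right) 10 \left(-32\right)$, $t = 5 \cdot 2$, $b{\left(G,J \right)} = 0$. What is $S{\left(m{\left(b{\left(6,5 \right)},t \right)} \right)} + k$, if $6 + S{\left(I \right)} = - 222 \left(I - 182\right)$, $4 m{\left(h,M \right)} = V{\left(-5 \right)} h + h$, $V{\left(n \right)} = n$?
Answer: $\frac{128551}{3} \approx 42850.0$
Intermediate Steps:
$t = 10$
$m{\left(h,M \right)} = - h$ ($m{\left(h,M \right)} = \frac{- 5 h + h}{4} = \frac{\left(-4\right) h}{4} = - h$)
$S{\left(I \right)} = 40398 - 222 I$ ($S{\left(I \right)} = -6 - 222 \left(I - 182\right) = -6 - 222 \left(-182 + I\right) = -6 - \left(-40404 + 222 I\right) = 40398 - 222 I$)
$k = \frac{7357}{3}$ ($k = -1 + \frac{\left(-23\right) 10 \left(-32\right)}{3} = -1 + \frac{\left(-230\right) \left(-32\right)}{3} = -1 + \frac{1}{3} \cdot 7360 = -1 + \frac{7360}{3} = \frac{7357}{3} \approx 2452.3$)
$S{\left(m{\left(b{\left(6,5 \right)},t \right)} \right)} + k = \left(40398 - 222 \left(\left(-1\right) 0\right)\right) + \frac{7357}{3} = \left(40398 - 0\right) + \frac{7357}{3} = \left(40398 + 0\right) + \frac{7357}{3} = 40398 + \frac{7357}{3} = \frac{128551}{3}$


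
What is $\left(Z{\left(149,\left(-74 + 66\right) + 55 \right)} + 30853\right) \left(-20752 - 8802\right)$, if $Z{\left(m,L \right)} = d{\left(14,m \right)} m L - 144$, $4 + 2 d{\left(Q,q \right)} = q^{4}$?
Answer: $-51005320107060193$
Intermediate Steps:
$d{\left(Q,q \right)} = -2 + \frac{q^{4}}{2}$
$Z{\left(m,L \right)} = -144 + L m \left(-2 + \frac{m^{4}}{2}\right)$ ($Z{\left(m,L \right)} = \left(-2 + \frac{m^{4}}{2}\right) m L - 144 = m \left(-2 + \frac{m^{4}}{2}\right) L - 144 = L m \left(-2 + \frac{m^{4}}{2}\right) - 144 = -144 + L m \left(-2 + \frac{m^{4}}{2}\right)$)
$\left(Z{\left(149,\left(-74 + 66\right) + 55 \right)} + 30853\right) \left(-20752 - 8802\right) = \left(\left(-144 + \frac{1}{2} \left(\left(-74 + 66\right) + 55\right) 149 \left(-4 + 149^{4}\right)\right) + 30853\right) \left(-20752 - 8802\right) = \left(\left(-144 + \frac{1}{2} \left(-8 + 55\right) 149 \left(-4 + 492884401\right)\right) + 30853\right) \left(-29554\right) = \left(\left(-144 + \frac{1}{2} \cdot 47 \cdot 149 \cdot 492884397\right) + 30853\right) \left(-29554\right) = \left(\left(-144 + \frac{3451669432191}{2}\right) + 30853\right) \left(-29554\right) = \left(\frac{3451669431903}{2} + 30853\right) \left(-29554\right) = \frac{3451669493609}{2} \left(-29554\right) = -51005320107060193$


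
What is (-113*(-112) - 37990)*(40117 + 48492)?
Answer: -2244820406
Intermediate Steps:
(-113*(-112) - 37990)*(40117 + 48492) = (12656 - 37990)*88609 = -25334*88609 = -2244820406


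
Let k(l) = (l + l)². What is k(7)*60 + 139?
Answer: 11899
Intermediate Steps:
k(l) = 4*l² (k(l) = (2*l)² = 4*l²)
k(7)*60 + 139 = (4*7²)*60 + 139 = (4*49)*60 + 139 = 196*60 + 139 = 11760 + 139 = 11899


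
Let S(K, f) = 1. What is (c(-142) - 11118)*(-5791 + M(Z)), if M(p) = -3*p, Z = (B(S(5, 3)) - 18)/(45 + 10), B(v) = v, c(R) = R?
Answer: 717158408/11 ≈ 6.5196e+7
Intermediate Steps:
Z = -17/55 (Z = (1 - 18)/(45 + 10) = -17/55 ≈ -0.30909)
(c(-142) - 11118)*(-5791 + M(Z)) = (-142 - 11118)*(-5791 - 3*(-17/55)) = -11260*(-5791 + 51/55) = -11260*(-318454/55) = 717158408/11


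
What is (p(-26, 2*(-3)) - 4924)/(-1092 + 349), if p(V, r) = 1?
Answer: 4923/743 ≈ 6.6258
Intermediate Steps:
(p(-26, 2*(-3)) - 4924)/(-1092 + 349) = (1 - 4924)/(-1092 + 349) = -4923/(-743) = -4923*(-1/743) = 4923/743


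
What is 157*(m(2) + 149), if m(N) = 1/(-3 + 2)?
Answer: 23236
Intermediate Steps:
m(N) = -1 (m(N) = 1/(-1) = -1)
157*(m(2) + 149) = 157*(-1 + 149) = 157*148 = 23236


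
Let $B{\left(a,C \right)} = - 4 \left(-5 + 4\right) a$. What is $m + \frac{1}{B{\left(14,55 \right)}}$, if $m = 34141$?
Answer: $\frac{1911897}{56} \approx 34141.0$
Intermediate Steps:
$B{\left(a,C \right)} = 4 a$ ($B{\left(a,C \right)} = \left(-4\right) \left(-1\right) a = 4 a$)
$m + \frac{1}{B{\left(14,55 \right)}} = 34141 + \frac{1}{4 \cdot 14} = 34141 + \frac{1}{56} = \frac{1911897}{56}$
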